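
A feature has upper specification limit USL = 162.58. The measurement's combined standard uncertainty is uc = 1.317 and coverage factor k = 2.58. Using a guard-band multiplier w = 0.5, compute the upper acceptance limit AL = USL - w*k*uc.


U = k * uc = 2.58 * 1.317 = 3.39786
guard band g = w * U = 0.5 * 3.39786 = 1.69893
AL = USL - g = 162.58 - 1.69893
AL = 160.8811

160.8811


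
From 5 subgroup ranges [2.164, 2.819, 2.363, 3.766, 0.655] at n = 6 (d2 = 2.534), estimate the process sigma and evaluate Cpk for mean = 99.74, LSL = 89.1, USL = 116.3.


R_bar = (2.164 + 2.819 + 2.363 + 3.766 + 0.655) / 5 = 2.3534
sigma = R_bar / d2 = 2.3534 / 2.534 = 0.92872928
Cp = (USL - LSL)/(6*sigma) = (116.3 - 89.1)/(6*0.92872928) = 4.8812
Cpu = (116.3 - 99.74)/(3*0.92872928) = 5.9436
Cpl = (99.74 - 89.1)/(3*0.92872928) = 3.8188
Cpk = min(Cpu, Cpl) = 3.8188

3.8188


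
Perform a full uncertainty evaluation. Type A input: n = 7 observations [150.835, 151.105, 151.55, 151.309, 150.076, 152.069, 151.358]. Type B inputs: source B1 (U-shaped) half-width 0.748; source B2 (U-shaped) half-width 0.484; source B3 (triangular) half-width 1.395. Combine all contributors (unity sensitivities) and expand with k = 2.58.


mean = (150.835 + 151.105 + 151.55 + 151.309 + 150.076 + 152.069 + 151.358) / 7 = 151.186
s = sqrt(sum((x - mean)^2)/(n-1)) = 0.62165907
u_A = s / sqrt(n) = 0.62165907 / sqrt(7) = 0.23496504
u_B1 = 0.748 / sqrt(2) = 0.52891587
u_B2 = 0.484 / sqrt(2) = 0.34223968
u_B3 = 1.395 / sqrt(6) = 0.56950637
uc = sqrt(0.23496504^2 + 0.52891587^2 + 0.34223968^2 + 0.56950637^2) = 0.88115043
U = k * uc = 2.58 * 0.88115043
U = 2.2734

2.2734


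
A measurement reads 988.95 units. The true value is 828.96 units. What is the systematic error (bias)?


Systematic error = measured - true
= 988.95 - 828.96
= 159.9900

159.9900


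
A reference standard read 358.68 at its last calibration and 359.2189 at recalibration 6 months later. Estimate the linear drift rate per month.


rate = (v2 - v1) / months
= (359.2189 - 358.68) / 6
= 0.5389 / 6
= 0.0898

0.0898


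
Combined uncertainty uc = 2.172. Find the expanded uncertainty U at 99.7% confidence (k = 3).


U = k * uc
U = 3 * 2.172
U = 6.5160

6.5160


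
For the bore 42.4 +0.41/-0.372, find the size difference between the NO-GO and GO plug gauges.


GO = nominal - lower_tol (smallest hole = maximum material condition)
GO = 42.4 - 0.372 = 42.028
NO-GO = nominal + upper_tol (largest hole = least material condition)
NO-GO = 42.4 + 0.41 = 42.81
spread = NO-GO - GO = 42.81 - 42.028 = 0.7820

0.7820


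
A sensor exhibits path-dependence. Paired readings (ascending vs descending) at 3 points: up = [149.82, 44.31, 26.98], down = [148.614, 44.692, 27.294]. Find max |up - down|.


|149.82 - 148.614| = 1.2060
|44.31 - 44.692| = 0.3820
|26.98 - 27.294| = 0.3140
hysteresis = max(diffs) = 1.2060

1.2060


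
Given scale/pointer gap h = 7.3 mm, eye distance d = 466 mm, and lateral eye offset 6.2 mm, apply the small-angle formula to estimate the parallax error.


error = h * offset / d
= 7.3 * 6.2 / 466
= 0.0971

0.0971


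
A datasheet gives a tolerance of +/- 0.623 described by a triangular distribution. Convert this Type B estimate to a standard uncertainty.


u_B = half_width / sqrt(6)
u_B = 0.623 / 2.4494897
u_B = 0.2543

0.2543


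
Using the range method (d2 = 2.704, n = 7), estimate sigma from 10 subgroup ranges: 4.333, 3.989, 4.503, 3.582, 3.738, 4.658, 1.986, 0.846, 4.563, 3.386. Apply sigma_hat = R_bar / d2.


R_bar = (4.333 + 3.989 + 4.503 + 3.582 + 3.738 + 4.658 + 1.986 + 0.846 + 4.563 + 3.386) / 10
R_bar = 35.584 / 10 = 3.5584
sigma_hat = R_bar / d2 = 3.5584 / 2.704 = 1.3160

1.3160


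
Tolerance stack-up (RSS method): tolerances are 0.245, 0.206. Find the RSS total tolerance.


RSS = sqrt(0.245^2 + 0.206^2)
= sqrt(0.102461)
= 0.3201

0.3201


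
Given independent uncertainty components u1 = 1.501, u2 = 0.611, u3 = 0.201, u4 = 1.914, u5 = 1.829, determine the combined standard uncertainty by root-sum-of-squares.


uc = sqrt(1.501^2 + 0.611^2 + 0.201^2 + 1.914^2 + 1.829^2)
uc = sqrt(9.67536)
uc = 3.1105

3.1105


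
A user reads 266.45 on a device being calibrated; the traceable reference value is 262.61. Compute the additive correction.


Correction = standard - reading
= 262.61 - 266.45
= -3.8400

-3.8400


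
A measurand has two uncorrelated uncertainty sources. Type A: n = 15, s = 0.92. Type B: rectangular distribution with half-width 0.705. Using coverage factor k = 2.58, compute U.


u_A = s / sqrt(n) = 0.92 / sqrt(15) = 0.23754298
u_B = half_width / sqrt(3) = 0.705 / sqrt(3) = 0.40703194
uc = sqrt(u_A^2 + u_B^2) = sqrt(0.23754298^2 + 0.40703194^2) = 0.47127664
U = k * uc = 2.58 * 0.47127664
U = 1.2159

1.2159


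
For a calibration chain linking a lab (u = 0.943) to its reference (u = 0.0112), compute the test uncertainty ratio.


TUR = u_lab / u_ref
= 0.943 / 0.0112
= 84.1964

84.1964


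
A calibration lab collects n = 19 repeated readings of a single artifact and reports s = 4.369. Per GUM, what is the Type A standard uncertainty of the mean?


u_A = s / sqrt(n)
u_A = 4.369 / sqrt(19)
u_A = 4.369 / 4.3588989
u_A = 1.0023

1.0023


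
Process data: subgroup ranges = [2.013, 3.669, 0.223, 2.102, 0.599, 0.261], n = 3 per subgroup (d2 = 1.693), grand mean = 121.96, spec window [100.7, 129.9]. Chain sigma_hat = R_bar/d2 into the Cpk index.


R_bar = (2.013 + 3.669 + 0.223 + 2.102 + 0.599 + 0.261) / 6 = 1.4778333
sigma = R_bar / d2 = 1.4778333 / 1.693 = 0.87290803
Cp = (USL - LSL)/(6*sigma) = (129.9 - 100.7)/(6*0.87290803) = 5.5752
Cpu = (129.9 - 121.96)/(3*0.87290803) = 3.0320
Cpl = (121.96 - 100.7)/(3*0.87290803) = 8.1185
Cpk = min(Cpu, Cpl) = 3.0320

3.0320


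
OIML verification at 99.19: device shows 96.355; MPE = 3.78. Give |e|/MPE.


e = indication - reference = 96.355 - 99.19 = -2.8350
|e| = 2.8350
ratio = |e| / MPE = 2.8350 / 3.78
ratio = 0.7500

0.7500


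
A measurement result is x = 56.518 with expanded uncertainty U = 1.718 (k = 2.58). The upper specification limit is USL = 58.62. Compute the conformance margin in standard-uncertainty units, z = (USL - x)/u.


u = U / k = 1.718 / 2.58 = 0.66589147
margin = |USL - x| = |58.62 - 56.518| = 2.102
z = margin / u = 2.102 / 0.66589147
z = 3.1567

3.1567


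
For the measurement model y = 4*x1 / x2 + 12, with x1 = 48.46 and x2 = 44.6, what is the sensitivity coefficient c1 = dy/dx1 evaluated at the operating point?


y = 4*x1 / x2 + 12
dy/dx1 = 4/x2
Evaluate at x2 = 44.6: c1 = 4 / 44.6
c1 = 0.0897

0.0897


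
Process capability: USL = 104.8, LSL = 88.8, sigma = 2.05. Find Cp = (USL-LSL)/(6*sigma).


Cp = (USL - LSL) / (6 * sigma)
= (104.8 - 88.8) / (6 * 2.05)
= 16.0000 / 12.3000
= 1.3008

1.3008


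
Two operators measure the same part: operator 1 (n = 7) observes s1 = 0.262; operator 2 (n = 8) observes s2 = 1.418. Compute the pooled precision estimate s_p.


s_p = sqrt(((n1-1)*s1^2 + (n2-1)*s2^2) / (n1+n2-2))
numerator = (7-1)*0.262^2 + (8-1)*1.418^2 = 0.411864 + 14.075068 = 14.486932
denominator = 7 + 8 - 2 = 13
s_p^2 = 14.486932 / 13 = 1.1143794
s_p = sqrt(1.1143794) = 1.0556

1.0556


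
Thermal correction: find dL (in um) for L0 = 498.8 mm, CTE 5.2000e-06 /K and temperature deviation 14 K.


dL = L * alpha * dT
= 498.8 * 5.2000e-06 * 14
= 0.0363126 mm
dL_um = 0.0363126 * 1000 = 36.3126 um

36.3126


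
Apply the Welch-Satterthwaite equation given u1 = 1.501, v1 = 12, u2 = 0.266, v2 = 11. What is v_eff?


uc = sqrt(u1^2 + u2^2) = sqrt(1.501^2 + 0.266^2) = 1.5243874
v_eff = uc^4 / (u1^4/v1 + u2^4/v2)
= 1.5243874^4 / (1.501^4/12 + 0.266^4/11)
= 5.3998463 / 0.42345625
v_eff = 12.7518

12.7518


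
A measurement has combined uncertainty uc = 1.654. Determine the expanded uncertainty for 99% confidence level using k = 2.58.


U = k * uc
U = 2.58 * 1.654
U = 4.2673

4.2673


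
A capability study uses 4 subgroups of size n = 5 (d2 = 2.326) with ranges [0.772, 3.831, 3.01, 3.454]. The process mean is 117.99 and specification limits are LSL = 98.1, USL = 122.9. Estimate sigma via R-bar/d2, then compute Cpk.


R_bar = (0.772 + 3.831 + 3.01 + 3.454) / 4 = 2.76675
sigma = R_bar / d2 = 2.76675 / 2.326 = 1.1894884
Cp = (USL - LSL)/(6*sigma) = (122.9 - 98.1)/(6*1.1894884) = 3.4749
Cpu = (122.9 - 117.99)/(3*1.1894884) = 1.3759
Cpl = (117.99 - 98.1)/(3*1.1894884) = 5.5738
Cpk = min(Cpu, Cpl) = 1.3759

1.3759


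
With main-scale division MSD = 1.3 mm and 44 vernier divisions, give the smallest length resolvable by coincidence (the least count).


LC = MSD / n_div
= 1.3 / 44
= 0.0295

0.0295


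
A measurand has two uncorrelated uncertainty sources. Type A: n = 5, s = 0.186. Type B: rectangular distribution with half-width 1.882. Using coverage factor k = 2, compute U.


u_A = s / sqrt(n) = 0.186 / sqrt(5) = 0.083181729
u_B = half_width / sqrt(3) = 1.882 / sqrt(3) = 1.0865732
uc = sqrt(u_A^2 + u_B^2) = sqrt(0.083181729^2 + 1.0865732^2) = 1.0897525
U = k * uc = 2 * 1.0897525
U = 2.1795

2.1795


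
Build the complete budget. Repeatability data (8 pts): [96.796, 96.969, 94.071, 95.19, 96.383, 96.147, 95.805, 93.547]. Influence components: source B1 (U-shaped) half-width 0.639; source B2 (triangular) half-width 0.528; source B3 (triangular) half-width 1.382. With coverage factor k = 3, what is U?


mean = (96.796 + 96.969 + 94.071 + 95.19 + 96.383 + 96.147 + 95.805 + 93.547) / 8 = 95.6135
s = sqrt(sum((x - mean)^2)/(n-1)) = 1.2523231
u_A = s / sqrt(n) = 1.2523231 / sqrt(8) = 0.44276308
u_B1 = 0.639 / sqrt(2) = 0.45184123
u_B2 = 0.528 / sqrt(6) = 0.2155551
u_B3 = 1.382 / sqrt(6) = 0.56419914
uc = sqrt(0.44276308^2 + 0.45184123^2 + 0.2155551^2 + 0.56419914^2) = 0.87463382
U = k * uc = 3 * 0.87463382
U = 2.6239

2.6239


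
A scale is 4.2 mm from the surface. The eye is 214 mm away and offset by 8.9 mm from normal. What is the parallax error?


error = h * offset / d
= 4.2 * 8.9 / 214
= 0.1747

0.1747


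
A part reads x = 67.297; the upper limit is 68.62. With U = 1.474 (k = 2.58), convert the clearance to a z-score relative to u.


u = U / k = 1.474 / 2.58 = 0.57131783
margin = |USL - x| = |68.62 - 67.297| = 1.323
z = margin / u = 1.323 / 0.57131783
z = 2.3157

2.3157


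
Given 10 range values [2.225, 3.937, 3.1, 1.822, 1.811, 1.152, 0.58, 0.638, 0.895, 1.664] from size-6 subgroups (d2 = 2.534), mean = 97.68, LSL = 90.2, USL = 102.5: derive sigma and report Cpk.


R_bar = (2.225 + 3.937 + 3.1 + 1.822 + 1.811 + 1.152 + 0.58 + 0.638 + 0.895 + 1.664) / 10 = 1.7824
sigma = R_bar / d2 = 1.7824 / 2.534 = 0.70339384
Cp = (USL - LSL)/(6*sigma) = (102.5 - 90.2)/(6*0.70339384) = 2.9144
Cpu = (102.5 - 97.68)/(3*0.70339384) = 2.2842
Cpl = (97.68 - 90.2)/(3*0.70339384) = 3.5447
Cpk = min(Cpu, Cpl) = 2.2842

2.2842


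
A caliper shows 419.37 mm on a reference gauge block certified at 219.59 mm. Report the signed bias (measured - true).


Systematic error = measured - true
= 419.37 - 219.59
= 199.7800

199.7800


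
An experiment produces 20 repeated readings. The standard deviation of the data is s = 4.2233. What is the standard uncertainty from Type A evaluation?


u_A = s / sqrt(n)
u_A = 4.2233 / sqrt(20)
u_A = 4.2233 / 4.472136
u_A = 0.9444

0.9444


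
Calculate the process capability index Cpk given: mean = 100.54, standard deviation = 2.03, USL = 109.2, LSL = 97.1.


Cpu = (USL - mean) / (3*sigma) = (109.2 - 100.54) / (3*2.03) = 1.4220
Cpl = (mean - LSL) / (3*sigma) = (100.54 - 97.1) / (3*2.03) = 0.5649
Cpk = min(Cpu, Cpl) = 0.5649

0.5649


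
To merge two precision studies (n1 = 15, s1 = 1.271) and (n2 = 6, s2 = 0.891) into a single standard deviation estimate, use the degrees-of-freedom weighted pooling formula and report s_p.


s_p = sqrt(((n1-1)*s1^2 + (n2-1)*s2^2) / (n1+n2-2))
numerator = (15-1)*1.271^2 + (6-1)*0.891^2 = 22.616174 + 3.969405 = 26.585579
denominator = 15 + 6 - 2 = 19
s_p^2 = 26.585579 / 19 = 1.399241
s_p = sqrt(1.399241) = 1.1829

1.1829


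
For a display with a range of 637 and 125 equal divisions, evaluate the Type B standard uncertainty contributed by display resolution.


resolution = range / divisions
resolution = 637 / 125 = 5.096
u_res = resolution / (2*sqrt(3))
u_res = 5.096 / 3.4641016
u_res = 1.4711

1.4711


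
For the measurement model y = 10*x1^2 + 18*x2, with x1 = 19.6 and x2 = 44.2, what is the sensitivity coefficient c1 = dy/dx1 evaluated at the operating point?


y = 10*x1^2 + 18*x2
dy/dx1 = 2*10*x1
Evaluate at x1 = 19.6: c1 = 20 * 19.6
c1 = 392.0000

392.0000


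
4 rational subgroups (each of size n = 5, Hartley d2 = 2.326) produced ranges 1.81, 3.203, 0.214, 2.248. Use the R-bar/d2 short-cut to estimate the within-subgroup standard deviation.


R_bar = (1.81 + 3.203 + 0.214 + 2.248) / 4
R_bar = 7.475 / 4 = 1.86875
sigma_hat = R_bar / d2 = 1.86875 / 2.326 = 0.8034

0.8034


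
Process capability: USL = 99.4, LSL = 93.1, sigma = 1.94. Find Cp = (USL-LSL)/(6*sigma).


Cp = (USL - LSL) / (6 * sigma)
= (99.4 - 93.1) / (6 * 1.94)
= 6.3000 / 11.6400
= 0.5412

0.5412


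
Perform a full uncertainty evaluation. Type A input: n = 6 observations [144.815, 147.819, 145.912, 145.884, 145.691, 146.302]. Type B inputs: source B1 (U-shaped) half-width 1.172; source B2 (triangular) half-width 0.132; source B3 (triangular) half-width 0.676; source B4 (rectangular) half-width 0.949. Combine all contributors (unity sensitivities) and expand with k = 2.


mean = (144.815 + 147.819 + 145.912 + 145.884 + 145.691 + 146.302) / 6 = 146.0705
s = sqrt(sum((x - mean)^2)/(n-1)) = 0.98904494
u_A = s / sqrt(n) = 0.98904494 / sqrt(6) = 0.40377591
u_B1 = 1.172 / sqrt(2) = 0.82872915
u_B2 = 0.132 / sqrt(6) = 0.053888774
u_B3 = 0.676 / sqrt(6) = 0.27597584
u_B4 = 0.949 / sqrt(3) = 0.54790541
uc = sqrt(0.40377591^2 + 0.82872915^2 + 0.053888774^2 + 0.27597584^2 + 0.54790541^2) = 1.1086451
U = k * uc = 2 * 1.1086451
U = 2.2173

2.2173


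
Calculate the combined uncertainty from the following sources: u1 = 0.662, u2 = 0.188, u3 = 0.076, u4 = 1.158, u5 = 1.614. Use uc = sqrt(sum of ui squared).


uc = sqrt(0.662^2 + 0.188^2 + 0.076^2 + 1.158^2 + 1.614^2)
uc = sqrt(4.425324)
uc = 2.1036

2.1036


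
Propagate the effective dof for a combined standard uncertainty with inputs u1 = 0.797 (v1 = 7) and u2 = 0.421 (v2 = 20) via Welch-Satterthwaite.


uc = sqrt(u1^2 + u2^2) = sqrt(0.797^2 + 0.421^2) = 0.90136008
v_eff = uc^4 / (u1^4/v1 + u2^4/v2)
= 0.90136008^4 / (0.797^4/7 + 0.421^4/20)
= 0.66007499 / 0.059212215
v_eff = 11.1476

11.1476


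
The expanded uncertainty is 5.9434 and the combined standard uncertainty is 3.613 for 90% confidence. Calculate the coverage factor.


k = U / uc
k = 5.9434 / 3.613
k = 1.645

1.645


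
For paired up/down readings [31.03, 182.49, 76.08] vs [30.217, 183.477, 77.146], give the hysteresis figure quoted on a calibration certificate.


|31.03 - 30.217| = 0.8130
|182.49 - 183.477| = 0.9870
|76.08 - 77.146| = 1.0660
hysteresis = max(diffs) = 1.0660

1.0660


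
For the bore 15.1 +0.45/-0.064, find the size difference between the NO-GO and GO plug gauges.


GO = nominal - lower_tol (smallest hole = maximum material condition)
GO = 15.1 - 0.064 = 15.036
NO-GO = nominal + upper_tol (largest hole = least material condition)
NO-GO = 15.1 + 0.45 = 15.55
spread = NO-GO - GO = 15.55 - 15.036 = 0.5140

0.5140


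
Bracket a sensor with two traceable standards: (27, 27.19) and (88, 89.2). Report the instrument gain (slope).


slope = (y2 - y1) / (x2 - x1)
= (89.2 - 27.19) / (88 - 27)
= 62.0100 / 61
= 1.0166

1.0166


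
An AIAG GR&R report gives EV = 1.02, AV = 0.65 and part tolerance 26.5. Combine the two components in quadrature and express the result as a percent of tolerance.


GRR = sqrt(EV^2 + AV^2) = sqrt(1.02^2 + 0.65^2) = 1.209504
%GRR = GRR / tol * 100 = 1.209504 / 26.5 * 100
%GRR = 4.5642

4.5642


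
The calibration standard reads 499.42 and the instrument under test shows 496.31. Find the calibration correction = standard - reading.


Correction = standard - reading
= 499.42 - 496.31
= 3.1100

3.1100


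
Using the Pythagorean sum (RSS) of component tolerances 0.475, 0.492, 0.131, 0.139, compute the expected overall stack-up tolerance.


RSS = sqrt(0.475^2 + 0.492^2 + 0.131^2 + 0.139^2)
= sqrt(0.504171)
= 0.7100

0.7100


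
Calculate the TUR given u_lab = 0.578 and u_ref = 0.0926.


TUR = u_lab / u_ref
= 0.578 / 0.0926
= 6.2419

6.2419


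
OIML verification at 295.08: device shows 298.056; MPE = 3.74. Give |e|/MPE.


e = indication - reference = 298.056 - 295.08 = 2.9760
|e| = 2.9760
ratio = |e| / MPE = 2.9760 / 3.74
ratio = 0.7957

0.7957


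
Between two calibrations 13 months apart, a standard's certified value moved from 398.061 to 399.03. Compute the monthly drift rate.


rate = (v2 - v1) / months
= (399.03 - 398.061) / 13
= 0.9690 / 13
= 0.0745

0.0745


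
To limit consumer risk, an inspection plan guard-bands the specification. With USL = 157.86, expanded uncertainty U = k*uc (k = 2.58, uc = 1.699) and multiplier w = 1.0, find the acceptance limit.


U = k * uc = 2.58 * 1.699 = 4.38342
guard band g = w * U = 1.0 * 4.38342 = 4.38342
AL = USL - g = 157.86 - 4.38342
AL = 153.4766

153.4766


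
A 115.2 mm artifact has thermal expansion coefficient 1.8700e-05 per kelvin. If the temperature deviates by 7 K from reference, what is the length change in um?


dL = L * alpha * dT
= 115.2 * 1.8700e-05 * 7
= 0.0150797 mm
dL_um = 0.0150797 * 1000 = 15.0797 um

15.0797


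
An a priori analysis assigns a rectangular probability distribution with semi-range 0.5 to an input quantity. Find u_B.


u_B = half_width / sqrt(3)
u_B = 0.5 / 1.7320508
u_B = 0.2887

0.2887


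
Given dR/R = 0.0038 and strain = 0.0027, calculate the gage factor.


GF = (dR/R) / epsilon
= 0.0038 / 0.0027
= 1.4074

1.4074


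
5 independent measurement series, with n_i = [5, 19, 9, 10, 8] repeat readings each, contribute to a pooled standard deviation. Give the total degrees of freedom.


nu = sum_i (n_i - 1)
nu = ((5 - 1) + (19 - 1) + (9 - 1) + (10 - 1) + (8 - 1))
nu = 4 + 18 + 8 + 9 + 7
nu = 46

46


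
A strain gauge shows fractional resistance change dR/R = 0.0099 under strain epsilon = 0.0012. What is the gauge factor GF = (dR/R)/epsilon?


GF = (dR/R) / epsilon
= 0.0099 / 0.0012
= 8.2500

8.2500


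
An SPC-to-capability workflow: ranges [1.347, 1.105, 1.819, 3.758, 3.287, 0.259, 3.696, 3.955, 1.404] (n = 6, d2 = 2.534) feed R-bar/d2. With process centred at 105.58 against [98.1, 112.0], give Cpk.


R_bar = (1.347 + 1.105 + 1.819 + 3.758 + 3.287 + 0.259 + 3.696 + 3.955 + 1.404) / 9 = 2.2922222
sigma = R_bar / d2 = 2.2922222 / 2.534 = 0.9045865
Cp = (USL - LSL)/(6*sigma) = (112.0 - 98.1)/(6*0.9045865) = 2.5610
Cpu = (112.0 - 105.58)/(3*0.9045865) = 2.3657
Cpl = (105.58 - 98.1)/(3*0.9045865) = 2.7563
Cpk = min(Cpu, Cpl) = 2.3657

2.3657


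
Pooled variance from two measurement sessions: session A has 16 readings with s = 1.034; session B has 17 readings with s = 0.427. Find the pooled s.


s_p = sqrt(((n1-1)*s1^2 + (n2-1)*s2^2) / (n1+n2-2))
numerator = (16-1)*1.034^2 + (17-1)*0.427^2 = 16.03734 + 2.917264 = 18.954604
denominator = 16 + 17 - 2 = 31
s_p^2 = 18.954604 / 31 = 0.61143884
s_p = sqrt(0.61143884) = 0.7819

0.7819


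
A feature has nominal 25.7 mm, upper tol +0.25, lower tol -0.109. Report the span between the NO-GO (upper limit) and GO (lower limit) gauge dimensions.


GO = nominal - lower_tol (smallest hole = maximum material condition)
GO = 25.7 - 0.109 = 25.591
NO-GO = nominal + upper_tol (largest hole = least material condition)
NO-GO = 25.7 + 0.25 = 25.95
spread = NO-GO - GO = 25.95 - 25.591 = 0.3590

0.3590


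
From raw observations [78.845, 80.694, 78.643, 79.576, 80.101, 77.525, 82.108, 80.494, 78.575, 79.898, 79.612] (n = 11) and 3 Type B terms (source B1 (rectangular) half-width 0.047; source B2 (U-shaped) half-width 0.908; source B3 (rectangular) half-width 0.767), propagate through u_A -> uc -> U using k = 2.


mean = (78.845 + 80.694 + 78.643 + 79.576 + 80.101 + 77.525 + 82.108 + 80.494 + 78.575 + 79.898 + 79.612) / 11 = 79.64281818
s = sqrt(sum((x - mean)^2)/(n-1)) = 1.2429247
u_A = s / sqrt(n) = 1.2429247 / sqrt(11) = 0.3747559
u_B1 = 0.047 / sqrt(3) = 0.027135463
u_B2 = 0.908 / sqrt(2) = 0.64205296
u_B3 = 0.767 / sqrt(3) = 0.44282766
uc = sqrt(0.3747559^2 + 0.027135463^2 + 0.64205296^2 + 0.44282766^2) = 0.86574053
U = k * uc = 2 * 0.86574053
U = 1.7315

1.7315


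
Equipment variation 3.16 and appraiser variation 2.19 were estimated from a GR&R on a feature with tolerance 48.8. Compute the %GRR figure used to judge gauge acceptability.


GRR = sqrt(EV^2 + AV^2) = sqrt(3.16^2 + 2.19^2) = 3.8446976
%GRR = GRR / tol * 100 = 3.8446976 / 48.8 * 100
%GRR = 7.8785

7.8785


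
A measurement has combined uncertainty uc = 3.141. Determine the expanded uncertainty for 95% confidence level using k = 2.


U = k * uc
U = 2 * 3.141
U = 6.2820

6.2820


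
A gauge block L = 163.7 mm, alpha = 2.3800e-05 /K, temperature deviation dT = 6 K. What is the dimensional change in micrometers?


dL = L * alpha * dT
= 163.7 * 2.3800e-05 * 6
= 0.0233764 mm
dL_um = 0.0233764 * 1000 = 23.3764 um

23.3764


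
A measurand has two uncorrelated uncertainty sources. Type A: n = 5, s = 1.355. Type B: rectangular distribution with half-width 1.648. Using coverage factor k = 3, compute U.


u_A = s / sqrt(n) = 1.355 / sqrt(5) = 0.60597442
u_B = half_width / sqrt(3) = 1.648 / sqrt(3) = 0.95147324
uc = sqrt(u_A^2 + u_B^2) = sqrt(0.60597442^2 + 0.95147324^2) = 1.1280542
U = k * uc = 3 * 1.1280542
U = 3.3842

3.3842


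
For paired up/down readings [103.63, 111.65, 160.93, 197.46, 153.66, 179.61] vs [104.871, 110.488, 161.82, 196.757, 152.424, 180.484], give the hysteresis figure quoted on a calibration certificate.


|103.63 - 104.871| = 1.2410
|111.65 - 110.488| = 1.1620
|160.93 - 161.82| = 0.8900
|197.46 - 196.757| = 0.7030
|153.66 - 152.424| = 1.2360
|179.61 - 180.484| = 0.8740
hysteresis = max(diffs) = 1.2410

1.2410


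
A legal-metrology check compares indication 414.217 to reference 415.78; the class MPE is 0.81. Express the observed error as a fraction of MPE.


e = indication - reference = 414.217 - 415.78 = -1.5630
|e| = 1.5630
ratio = |e| / MPE = 1.5630 / 0.81
ratio = 1.9296

1.9296


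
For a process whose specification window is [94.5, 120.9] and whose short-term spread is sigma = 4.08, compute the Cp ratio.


Cp = (USL - LSL) / (6 * sigma)
= (120.9 - 94.5) / (6 * 4.08)
= 26.4000 / 24.4800
= 1.0784

1.0784


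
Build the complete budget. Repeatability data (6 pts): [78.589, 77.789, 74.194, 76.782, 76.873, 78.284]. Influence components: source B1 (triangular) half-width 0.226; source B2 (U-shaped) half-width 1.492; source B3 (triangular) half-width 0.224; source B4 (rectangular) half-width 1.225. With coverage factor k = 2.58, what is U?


mean = (78.589 + 77.789 + 74.194 + 76.782 + 76.873 + 78.284) / 6 = 77.08516667
s = sqrt(sum((x - mean)^2)/(n-1)) = 1.5931018
u_A = s / sqrt(n) = 1.5931018 / sqrt(6) = 0.65038109
u_B1 = 0.226 / sqrt(6) = 0.092264114
u_B2 = 1.492 / sqrt(2) = 1.0550033
u_B3 = 0.224 / sqrt(6) = 0.091447617
u_B4 = 1.225 / sqrt(3) = 0.70725408
uc = sqrt(0.65038109^2 + 0.092264114^2 + 1.0550033^2 + 0.091447617^2 + 0.70725408^2) = 1.4328682
U = k * uc = 2.58 * 1.4328682
U = 3.6968

3.6968


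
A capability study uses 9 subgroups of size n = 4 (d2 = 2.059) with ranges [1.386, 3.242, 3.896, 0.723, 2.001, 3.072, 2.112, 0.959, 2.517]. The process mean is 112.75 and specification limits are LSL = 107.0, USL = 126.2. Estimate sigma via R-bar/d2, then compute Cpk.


R_bar = (1.386 + 3.242 + 3.896 + 0.723 + 2.001 + 3.072 + 2.112 + 0.959 + 2.517) / 9 = 2.212
sigma = R_bar / d2 = 2.212 / 2.059 = 1.0743079
Cp = (USL - LSL)/(6*sigma) = (126.2 - 107.0)/(6*1.0743079) = 2.9787
Cpu = (126.2 - 112.75)/(3*1.0743079) = 4.1732
Cpl = (112.75 - 107.0)/(3*1.0743079) = 1.7841
Cpk = min(Cpu, Cpl) = 1.7841

1.7841


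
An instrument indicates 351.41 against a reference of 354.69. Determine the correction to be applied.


Correction = standard - reading
= 354.69 - 351.41
= 3.2800

3.2800


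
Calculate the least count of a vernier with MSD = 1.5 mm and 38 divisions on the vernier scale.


LC = MSD / n_div
= 1.5 / 38
= 0.0395

0.0395


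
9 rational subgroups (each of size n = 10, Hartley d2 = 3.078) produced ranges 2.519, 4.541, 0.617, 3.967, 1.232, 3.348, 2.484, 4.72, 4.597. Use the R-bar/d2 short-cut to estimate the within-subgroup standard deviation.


R_bar = (2.519 + 4.541 + 0.617 + 3.967 + 1.232 + 3.348 + 2.484 + 4.72 + 4.597) / 9
R_bar = 28.025 / 9 = 3.1138889
sigma_hat = R_bar / d2 = 3.1138889 / 3.078 = 1.0117

1.0117


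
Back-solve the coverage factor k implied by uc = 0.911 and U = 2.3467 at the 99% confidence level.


k = U / uc
k = 2.3467 / 0.911
k = 2.576

2.576


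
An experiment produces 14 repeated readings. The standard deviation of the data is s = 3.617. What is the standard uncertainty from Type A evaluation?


u_A = s / sqrt(n)
u_A = 3.617 / sqrt(14)
u_A = 3.617 / 3.7416574
u_A = 0.9667

0.9667


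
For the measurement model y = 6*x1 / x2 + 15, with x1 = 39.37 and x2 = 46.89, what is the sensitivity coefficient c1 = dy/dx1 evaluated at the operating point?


y = 6*x1 / x2 + 15
dy/dx1 = 6/x2
Evaluate at x2 = 46.89: c1 = 6 / 46.89
c1 = 0.1280

0.1280


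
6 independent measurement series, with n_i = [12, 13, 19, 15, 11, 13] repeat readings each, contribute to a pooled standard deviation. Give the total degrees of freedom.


nu = sum_i (n_i - 1)
nu = ((12 - 1) + (13 - 1) + (19 - 1) + (15 - 1) + (11 - 1) + (13 - 1))
nu = 11 + 12 + 18 + 14 + 10 + 12
nu = 77

77


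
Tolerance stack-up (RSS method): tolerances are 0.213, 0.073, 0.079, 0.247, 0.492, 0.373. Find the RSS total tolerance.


RSS = sqrt(0.213^2 + 0.073^2 + 0.079^2 + 0.247^2 + 0.492^2 + 0.373^2)
= sqrt(0.499141)
= 0.7065

0.7065


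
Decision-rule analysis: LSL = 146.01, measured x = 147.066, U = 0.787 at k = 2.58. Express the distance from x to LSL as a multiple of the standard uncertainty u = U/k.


u = U / k = 0.787 / 2.58 = 0.30503876
margin = |LSL - x| = |146.01 - 147.066| = 1.056
z = margin / u = 1.056 / 0.30503876
z = 3.4619

3.4619


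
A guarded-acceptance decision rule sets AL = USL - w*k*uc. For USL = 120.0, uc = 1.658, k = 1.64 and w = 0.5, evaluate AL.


U = k * uc = 1.64 * 1.658 = 2.71912
guard band g = w * U = 0.5 * 2.71912 = 1.35956
AL = USL - g = 120.0 - 1.35956
AL = 118.6404

118.6404


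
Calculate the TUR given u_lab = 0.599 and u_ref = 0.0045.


TUR = u_lab / u_ref
= 0.599 / 0.0045
= 133.1111

133.1111


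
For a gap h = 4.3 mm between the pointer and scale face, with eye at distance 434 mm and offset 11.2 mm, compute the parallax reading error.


error = h * offset / d
= 4.3 * 11.2 / 434
= 0.1110

0.1110


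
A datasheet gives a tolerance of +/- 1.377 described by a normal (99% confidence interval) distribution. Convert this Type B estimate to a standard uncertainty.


u_B = half_width / 2.576
u_B = 1.377 / 2.576
u_B = 0.5345

0.5345


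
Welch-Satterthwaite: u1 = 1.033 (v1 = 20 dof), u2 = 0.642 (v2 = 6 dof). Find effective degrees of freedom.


uc = sqrt(u1^2 + u2^2) = sqrt(1.033^2 + 0.642^2) = 1.2162455
v_eff = uc^4 / (u1^4/v1 + u2^4/v2)
= 1.2162455^4 / (1.033^4/20 + 0.642^4/6)
= 2.1881898 / 0.085247141
v_eff = 25.6688

25.6688


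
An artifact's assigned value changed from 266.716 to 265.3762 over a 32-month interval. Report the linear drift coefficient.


rate = (v2 - v1) / months
= (265.3762 - 266.716) / 32
= -1.3398 / 32
= -0.0419

-0.0419


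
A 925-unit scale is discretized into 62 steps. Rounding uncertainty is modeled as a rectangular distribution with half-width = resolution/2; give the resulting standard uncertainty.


resolution = range / divisions
resolution = 925 / 62 = 14.919355
u_res = resolution / (2*sqrt(3))
u_res = 14.919355 / 3.4641016
u_res = 4.3068

4.3068


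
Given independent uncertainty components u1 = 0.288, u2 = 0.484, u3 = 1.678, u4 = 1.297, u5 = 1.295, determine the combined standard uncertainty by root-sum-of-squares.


uc = sqrt(0.288^2 + 0.484^2 + 1.678^2 + 1.297^2 + 1.295^2)
uc = sqrt(6.492118)
uc = 2.5480

2.5480


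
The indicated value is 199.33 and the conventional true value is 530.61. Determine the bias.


Systematic error = measured - true
= 199.33 - 530.61
= -331.2800

-331.2800


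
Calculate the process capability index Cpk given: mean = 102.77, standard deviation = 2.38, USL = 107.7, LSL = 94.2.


Cpu = (USL - mean) / (3*sigma) = (107.7 - 102.77) / (3*2.38) = 0.6905
Cpl = (mean - LSL) / (3*sigma) = (102.77 - 94.2) / (3*2.38) = 1.2003
Cpk = min(Cpu, Cpl) = 0.6905

0.6905


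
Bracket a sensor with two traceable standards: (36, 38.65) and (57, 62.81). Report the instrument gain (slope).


slope = (y2 - y1) / (x2 - x1)
= (62.81 - 38.65) / (57 - 36)
= 24.1600 / 21
= 1.1505

1.1505


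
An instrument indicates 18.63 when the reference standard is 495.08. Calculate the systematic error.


Systematic error = measured - true
= 18.63 - 495.08
= -476.4500

-476.4500


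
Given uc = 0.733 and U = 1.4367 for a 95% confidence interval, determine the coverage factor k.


k = U / uc
k = 1.4367 / 0.733
k = 1.96

1.96


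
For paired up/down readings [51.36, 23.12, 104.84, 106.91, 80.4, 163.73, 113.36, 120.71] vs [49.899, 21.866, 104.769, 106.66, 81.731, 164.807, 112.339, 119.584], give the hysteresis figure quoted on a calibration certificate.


|51.36 - 49.899| = 1.4610
|23.12 - 21.866| = 1.2540
|104.84 - 104.769| = 0.0710
|106.91 - 106.66| = 0.2500
|80.4 - 81.731| = 1.3310
|163.73 - 164.807| = 1.0770
|113.36 - 112.339| = 1.0210
|120.71 - 119.584| = 1.1260
hysteresis = max(diffs) = 1.4610

1.4610


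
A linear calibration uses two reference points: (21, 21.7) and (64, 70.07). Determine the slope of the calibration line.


slope = (y2 - y1) / (x2 - x1)
= (70.07 - 21.7) / (64 - 21)
= 48.3700 / 43
= 1.1249

1.1249


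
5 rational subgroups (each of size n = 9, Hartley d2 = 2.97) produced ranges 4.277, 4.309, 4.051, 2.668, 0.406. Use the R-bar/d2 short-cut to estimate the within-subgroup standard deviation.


R_bar = (4.277 + 4.309 + 4.051 + 2.668 + 0.406) / 5
R_bar = 15.711 / 5 = 3.1422
sigma_hat = R_bar / d2 = 3.1422 / 2.97 = 1.0580

1.0580


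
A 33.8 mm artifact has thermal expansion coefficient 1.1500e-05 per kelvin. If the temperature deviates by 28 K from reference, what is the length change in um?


dL = L * alpha * dT
= 33.8 * 1.1500e-05 * 28
= 0.0108836 mm
dL_um = 0.0108836 * 1000 = 10.8836 um

10.8836


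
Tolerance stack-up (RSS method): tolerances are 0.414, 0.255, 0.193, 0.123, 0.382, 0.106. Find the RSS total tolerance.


RSS = sqrt(0.414^2 + 0.255^2 + 0.193^2 + 0.123^2 + 0.382^2 + 0.106^2)
= sqrt(0.445959)
= 0.6678

0.6678


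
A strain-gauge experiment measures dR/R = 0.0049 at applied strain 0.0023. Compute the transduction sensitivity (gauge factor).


GF = (dR/R) / epsilon
= 0.0049 / 0.0023
= 2.1304

2.1304


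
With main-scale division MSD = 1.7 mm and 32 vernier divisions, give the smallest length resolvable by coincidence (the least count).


LC = MSD / n_div
= 1.7 / 32
= 0.0531

0.0531


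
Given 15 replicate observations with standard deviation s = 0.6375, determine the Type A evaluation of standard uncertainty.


u_A = s / sqrt(n)
u_A = 0.6375 / sqrt(15)
u_A = 0.6375 / 3.8729833
u_A = 0.1646

0.1646


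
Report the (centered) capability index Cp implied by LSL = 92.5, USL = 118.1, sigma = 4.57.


Cp = (USL - LSL) / (6 * sigma)
= (118.1 - 92.5) / (6 * 4.57)
= 25.6000 / 27.4200
= 0.9336

0.9336


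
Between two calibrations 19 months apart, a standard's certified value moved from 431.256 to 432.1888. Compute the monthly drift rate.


rate = (v2 - v1) / months
= (432.1888 - 431.256) / 19
= 0.9328 / 19
= 0.0491

0.0491


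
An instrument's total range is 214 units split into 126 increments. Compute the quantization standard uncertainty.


resolution = range / divisions
resolution = 214 / 126 = 1.6984127
u_res = resolution / (2*sqrt(3))
u_res = 1.6984127 / 3.4641016
u_res = 0.4903

0.4903


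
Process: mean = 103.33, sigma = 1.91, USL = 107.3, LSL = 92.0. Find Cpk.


Cpu = (USL - mean) / (3*sigma) = (107.3 - 103.33) / (3*1.91) = 0.6928
Cpl = (mean - LSL) / (3*sigma) = (103.33 - 92.0) / (3*1.91) = 1.9773
Cpk = min(Cpu, Cpl) = 0.6928

0.6928


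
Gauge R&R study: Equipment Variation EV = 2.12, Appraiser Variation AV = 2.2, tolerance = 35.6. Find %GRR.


GRR = sqrt(EV^2 + AV^2) = sqrt(2.12^2 + 2.2^2) = 3.055225
%GRR = GRR / tol * 100 = 3.055225 / 35.6 * 100
%GRR = 8.5821

8.5821


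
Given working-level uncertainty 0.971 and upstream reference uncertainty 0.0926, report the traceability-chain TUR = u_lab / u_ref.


TUR = u_lab / u_ref
= 0.971 / 0.0926
= 10.4860

10.4860


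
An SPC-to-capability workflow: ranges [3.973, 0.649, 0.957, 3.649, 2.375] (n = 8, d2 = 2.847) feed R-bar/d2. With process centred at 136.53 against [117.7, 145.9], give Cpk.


R_bar = (3.973 + 0.649 + 0.957 + 3.649 + 2.375) / 5 = 2.3206
sigma = R_bar / d2 = 2.3206 / 2.847 = 0.81510362
Cp = (USL - LSL)/(6*sigma) = (145.9 - 117.7)/(6*0.81510362) = 5.7661
Cpu = (145.9 - 136.53)/(3*0.81510362) = 3.8318
Cpl = (136.53 - 117.7)/(3*0.81510362) = 7.7005
Cpk = min(Cpu, Cpl) = 3.8318

3.8318


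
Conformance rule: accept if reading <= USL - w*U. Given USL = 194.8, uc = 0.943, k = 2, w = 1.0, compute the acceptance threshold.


U = k * uc = 2 * 0.943 = 1.886
guard band g = w * U = 1.0 * 1.886 = 1.886
AL = USL - g = 194.8 - 1.886
AL = 192.9140

192.9140


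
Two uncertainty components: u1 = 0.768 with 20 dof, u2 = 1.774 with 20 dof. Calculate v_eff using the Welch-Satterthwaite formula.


uc = sqrt(u1^2 + u2^2) = sqrt(0.768^2 + 1.774^2) = 1.9331063
v_eff = uc^4 / (u1^4/v1 + u2^4/v2)
= 1.9331063^4 / (0.768^4/20 + 1.774^4/20)
= 13.964421 / 0.51259899
v_eff = 27.2424

27.2424


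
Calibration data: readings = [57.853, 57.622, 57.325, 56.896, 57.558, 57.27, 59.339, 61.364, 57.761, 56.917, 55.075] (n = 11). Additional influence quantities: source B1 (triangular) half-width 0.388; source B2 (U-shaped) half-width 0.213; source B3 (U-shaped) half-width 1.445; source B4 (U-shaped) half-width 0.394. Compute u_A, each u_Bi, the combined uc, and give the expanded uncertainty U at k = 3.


mean = (57.853 + 57.622 + 57.325 + 56.896 + 57.558 + 57.27 + 59.339 + 61.364 + 57.761 + 56.917 + 55.075) / 11 = 57.72545455
s = sqrt(sum((x - mean)^2)/(n-1)) = 1.5694943
u_A = s / sqrt(n) = 1.5694943 / sqrt(11) = 0.47322034
u_B1 = 0.388 / sqrt(6) = 0.15840034
u_B2 = 0.213 / sqrt(2) = 0.15061374
u_B3 = 1.445 / sqrt(2) = 1.0217693
u_B4 = 0.394 / sqrt(2) = 0.27860007
uc = sqrt(0.47322034^2 + 0.15840034^2 + 0.15061374^2 + 1.0217693^2 + 0.27860007^2) = 1.1803996
U = k * uc = 3 * 1.1803996
U = 3.5412

3.5412


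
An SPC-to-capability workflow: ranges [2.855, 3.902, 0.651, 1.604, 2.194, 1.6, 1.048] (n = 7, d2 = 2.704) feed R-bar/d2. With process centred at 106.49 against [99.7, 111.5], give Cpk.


R_bar = (2.855 + 3.902 + 0.651 + 1.604 + 2.194 + 1.6 + 1.048) / 7 = 1.9791429
sigma = R_bar / d2 = 1.9791429 / 2.704 = 0.73193155
Cp = (USL - LSL)/(6*sigma) = (111.5 - 99.7)/(6*0.73193155) = 2.6870
Cpu = (111.5 - 106.49)/(3*0.73193155) = 2.2816
Cpl = (106.49 - 99.7)/(3*0.73193155) = 3.0923
Cpk = min(Cpu, Cpl) = 2.2816

2.2816


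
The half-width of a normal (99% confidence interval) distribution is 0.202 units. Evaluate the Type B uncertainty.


u_B = half_width / 2.576
u_B = 0.202 / 2.576
u_B = 0.0784

0.0784


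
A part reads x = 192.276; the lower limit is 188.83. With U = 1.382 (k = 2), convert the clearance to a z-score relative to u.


u = U / k = 1.382 / 2 = 0.691
margin = |LSL - x| = |188.83 - 192.276| = 3.446
z = margin / u = 3.446 / 0.691
z = 4.9870

4.9870


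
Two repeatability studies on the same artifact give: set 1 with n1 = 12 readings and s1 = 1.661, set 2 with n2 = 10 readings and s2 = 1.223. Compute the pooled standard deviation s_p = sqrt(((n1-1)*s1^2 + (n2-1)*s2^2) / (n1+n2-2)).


s_p = sqrt(((n1-1)*s1^2 + (n2-1)*s2^2) / (n1+n2-2))
numerator = (12-1)*1.661^2 + (10-1)*1.223^2 = 30.348131 + 13.461561 = 43.809692
denominator = 12 + 10 - 2 = 20
s_p^2 = 43.809692 / 20 = 2.1904846
s_p = sqrt(2.1904846) = 1.4800

1.4800


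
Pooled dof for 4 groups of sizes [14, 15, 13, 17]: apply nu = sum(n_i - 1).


nu = sum_i (n_i - 1)
nu = ((14 - 1) + (15 - 1) + (13 - 1) + (17 - 1))
nu = 13 + 14 + 12 + 16
nu = 55

55


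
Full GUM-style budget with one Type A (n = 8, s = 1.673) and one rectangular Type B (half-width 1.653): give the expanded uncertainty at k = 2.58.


u_A = s / sqrt(n) = 1.673 / sqrt(8) = 0.59149482
u_B = half_width / sqrt(3) = 1.653 / sqrt(3) = 0.95435999
uc = sqrt(u_A^2 + u_B^2) = sqrt(0.59149482^2 + 0.95435999^2) = 1.1227952
U = k * uc = 2.58 * 1.1227952
U = 2.8968

2.8968


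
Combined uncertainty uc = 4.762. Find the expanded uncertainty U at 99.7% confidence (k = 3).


U = k * uc
U = 3 * 4.762
U = 14.2860

14.2860


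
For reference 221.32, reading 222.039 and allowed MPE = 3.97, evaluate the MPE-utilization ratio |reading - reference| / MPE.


e = indication - reference = 222.039 - 221.32 = 0.7190
|e| = 0.7190
ratio = |e| / MPE = 0.7190 / 3.97
ratio = 0.1811

0.1811


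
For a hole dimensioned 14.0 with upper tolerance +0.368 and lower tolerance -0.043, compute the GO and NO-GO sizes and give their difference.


GO = nominal - lower_tol (smallest hole = maximum material condition)
GO = 14.0 - 0.043 = 13.957
NO-GO = nominal + upper_tol (largest hole = least material condition)
NO-GO = 14.0 + 0.368 = 14.368
spread = NO-GO - GO = 14.368 - 13.957 = 0.4110

0.4110


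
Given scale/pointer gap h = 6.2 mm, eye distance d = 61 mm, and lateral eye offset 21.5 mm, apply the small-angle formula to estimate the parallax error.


error = h * offset / d
= 6.2 * 21.5 / 61
= 2.1852

2.1852


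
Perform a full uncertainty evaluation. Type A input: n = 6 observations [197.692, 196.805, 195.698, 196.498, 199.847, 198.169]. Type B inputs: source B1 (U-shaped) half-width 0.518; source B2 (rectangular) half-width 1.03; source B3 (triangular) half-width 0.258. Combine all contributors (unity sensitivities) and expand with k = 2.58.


mean = (197.692 + 196.805 + 195.698 + 196.498 + 199.847 + 198.169) / 6 = 197.4515
s = sqrt(sum((x - mean)^2)/(n-1)) = 1.4637591
u_A = s / sqrt(n) = 1.4637591 / sqrt(6) = 0.59757715
u_B1 = 0.518 / sqrt(2) = 0.36628131
u_B2 = 1.03 / sqrt(3) = 0.59467078
u_B3 = 0.258 / sqrt(6) = 0.10532806
uc = sqrt(0.59757715^2 + 0.36628131^2 + 0.59467078^2 + 0.10532806^2) = 0.92519608
U = k * uc = 2.58 * 0.92519608
U = 2.3870

2.3870


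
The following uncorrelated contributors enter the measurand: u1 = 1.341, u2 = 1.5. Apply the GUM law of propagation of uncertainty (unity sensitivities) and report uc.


uc = sqrt(1.341^2 + 1.5^2)
uc = sqrt(4.048281)
uc = 2.0120

2.0120


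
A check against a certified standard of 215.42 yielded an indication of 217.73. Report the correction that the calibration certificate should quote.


Correction = standard - reading
= 215.42 - 217.73
= -2.3100

-2.3100


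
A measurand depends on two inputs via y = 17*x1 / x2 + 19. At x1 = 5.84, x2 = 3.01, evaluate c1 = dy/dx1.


y = 17*x1 / x2 + 19
dy/dx1 = 17/x2
Evaluate at x2 = 3.01: c1 = 17 / 3.01
c1 = 5.6478

5.6478


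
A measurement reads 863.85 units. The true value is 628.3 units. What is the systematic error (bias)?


Systematic error = measured - true
= 863.85 - 628.3
= 235.5500

235.5500


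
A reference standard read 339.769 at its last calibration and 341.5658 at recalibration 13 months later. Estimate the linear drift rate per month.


rate = (v2 - v1) / months
= (341.5658 - 339.769) / 13
= 1.7968 / 13
= 0.1382

0.1382
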